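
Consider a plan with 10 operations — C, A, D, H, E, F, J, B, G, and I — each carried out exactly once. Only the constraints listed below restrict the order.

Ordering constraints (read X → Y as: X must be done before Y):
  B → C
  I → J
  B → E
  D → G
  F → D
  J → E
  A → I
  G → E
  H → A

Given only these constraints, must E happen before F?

The constraints actually force F before E (via F → D → G → E), not the other way around.
So E does not have to come before F — it cannot.

No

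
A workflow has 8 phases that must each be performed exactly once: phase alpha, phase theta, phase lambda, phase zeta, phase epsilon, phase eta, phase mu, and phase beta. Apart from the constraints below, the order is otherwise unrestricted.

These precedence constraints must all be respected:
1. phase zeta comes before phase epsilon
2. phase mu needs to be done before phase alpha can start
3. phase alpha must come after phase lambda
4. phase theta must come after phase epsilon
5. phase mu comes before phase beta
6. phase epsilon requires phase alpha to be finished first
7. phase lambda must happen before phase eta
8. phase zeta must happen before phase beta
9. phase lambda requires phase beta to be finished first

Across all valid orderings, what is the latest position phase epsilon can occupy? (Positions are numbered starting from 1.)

Following the constraints forward from phase epsilon, its only required successor is phase theta.
With 1 mandatory successor out of 8 phases total, the latest slot for phase epsilon is 8−1 = 7, and it's reachable by doing all non-successors before phase epsilon.

7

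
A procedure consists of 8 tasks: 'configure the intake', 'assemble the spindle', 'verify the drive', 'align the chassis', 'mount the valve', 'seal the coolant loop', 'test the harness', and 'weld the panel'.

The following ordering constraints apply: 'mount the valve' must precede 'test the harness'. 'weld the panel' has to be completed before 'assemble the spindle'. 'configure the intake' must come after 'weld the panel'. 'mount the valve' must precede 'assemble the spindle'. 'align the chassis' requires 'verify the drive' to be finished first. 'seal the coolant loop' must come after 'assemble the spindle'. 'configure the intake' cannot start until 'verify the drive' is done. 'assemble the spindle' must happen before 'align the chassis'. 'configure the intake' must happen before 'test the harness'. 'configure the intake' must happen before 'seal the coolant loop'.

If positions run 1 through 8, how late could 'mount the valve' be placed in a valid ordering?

Every task that must follow 'mount the valve' has to come after it. Tracing all chains starting from 'mount the valve', those tasks are: 'assemble the spindle', 'align the chassis', 'seal the coolant loop', 'test the harness' — 4 in total.
With 4 mandatory successors out of 8 tasks total, the latest slot for 'mount the valve' is 8−4 = 4, and it's reachable by doing all non-successors before 'mount the valve'.

4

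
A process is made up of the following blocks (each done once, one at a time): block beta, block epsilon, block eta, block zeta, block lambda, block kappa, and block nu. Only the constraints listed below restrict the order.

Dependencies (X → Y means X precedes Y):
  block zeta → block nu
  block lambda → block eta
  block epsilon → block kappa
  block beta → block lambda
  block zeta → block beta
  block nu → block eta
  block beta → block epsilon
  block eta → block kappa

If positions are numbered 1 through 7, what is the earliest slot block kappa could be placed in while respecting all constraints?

7

The blocks that are forced before block kappa, directly or transitively, are block beta, block epsilon, block eta, block zeta, block lambda, block nu. That's 6 blocks.
With 6 mandatory predecessors, the earliest block kappa can sit is position 6+1 = 7, and placing just those 6 first achieves it.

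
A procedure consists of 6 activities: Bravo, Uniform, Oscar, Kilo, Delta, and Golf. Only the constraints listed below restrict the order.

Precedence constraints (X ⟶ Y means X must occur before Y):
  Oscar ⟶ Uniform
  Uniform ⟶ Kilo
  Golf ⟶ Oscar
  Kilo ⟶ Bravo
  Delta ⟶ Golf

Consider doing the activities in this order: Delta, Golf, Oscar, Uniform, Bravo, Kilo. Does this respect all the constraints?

Here Kilo comes after Bravo.
That contradicts the constraint that Kilo must precede Bravo.

No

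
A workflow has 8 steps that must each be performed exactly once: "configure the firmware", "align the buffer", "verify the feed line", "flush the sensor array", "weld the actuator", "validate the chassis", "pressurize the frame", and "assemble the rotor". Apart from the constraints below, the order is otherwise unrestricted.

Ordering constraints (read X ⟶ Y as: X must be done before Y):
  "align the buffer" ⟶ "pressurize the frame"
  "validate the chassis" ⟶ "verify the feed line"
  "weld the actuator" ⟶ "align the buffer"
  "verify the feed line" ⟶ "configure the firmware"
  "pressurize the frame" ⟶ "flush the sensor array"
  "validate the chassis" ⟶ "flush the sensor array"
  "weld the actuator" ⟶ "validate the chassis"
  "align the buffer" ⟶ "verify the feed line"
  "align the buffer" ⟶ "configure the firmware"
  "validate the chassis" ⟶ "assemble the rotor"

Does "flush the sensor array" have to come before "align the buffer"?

No

In fact the dependencies run the other way: "align the buffer" → "pressurize the frame" → "flush the sensor array".
So "flush the sensor array" never precedes "align the buffer".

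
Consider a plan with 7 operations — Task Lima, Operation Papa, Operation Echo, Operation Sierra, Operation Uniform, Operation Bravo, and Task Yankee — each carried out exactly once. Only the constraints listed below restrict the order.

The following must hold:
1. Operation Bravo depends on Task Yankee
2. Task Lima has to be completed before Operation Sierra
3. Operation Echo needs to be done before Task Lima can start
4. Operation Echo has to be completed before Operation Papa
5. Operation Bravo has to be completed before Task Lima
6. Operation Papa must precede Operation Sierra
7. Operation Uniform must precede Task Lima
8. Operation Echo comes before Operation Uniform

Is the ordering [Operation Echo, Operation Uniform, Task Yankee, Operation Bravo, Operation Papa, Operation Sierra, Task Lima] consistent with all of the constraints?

No

Here Task Lima comes after Operation Sierra.
Since Task Lima is required before Operation Sierra, the ordering is invalid.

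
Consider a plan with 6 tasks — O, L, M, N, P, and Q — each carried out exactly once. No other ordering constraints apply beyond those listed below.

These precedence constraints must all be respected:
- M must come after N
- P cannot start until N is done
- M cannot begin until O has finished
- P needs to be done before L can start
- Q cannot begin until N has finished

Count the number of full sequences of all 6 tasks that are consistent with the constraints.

42

The tasks with no prerequisites are O, N; any of them can be placed first.
Systematically extending each partial ordering one task at a time and counting, there are 42 complete orderings.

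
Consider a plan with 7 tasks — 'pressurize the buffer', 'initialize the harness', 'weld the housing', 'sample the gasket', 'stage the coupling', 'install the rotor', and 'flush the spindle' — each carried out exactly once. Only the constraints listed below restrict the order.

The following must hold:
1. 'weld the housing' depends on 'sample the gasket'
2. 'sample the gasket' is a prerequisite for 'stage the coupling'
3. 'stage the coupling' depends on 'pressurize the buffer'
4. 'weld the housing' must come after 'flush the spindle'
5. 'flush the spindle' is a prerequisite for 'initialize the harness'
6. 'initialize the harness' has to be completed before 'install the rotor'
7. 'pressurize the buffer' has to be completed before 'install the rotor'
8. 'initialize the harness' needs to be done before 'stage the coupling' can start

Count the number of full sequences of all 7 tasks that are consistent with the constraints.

3 tasks have no prerequisites ('pressurize the buffer', 'sample the gasket', 'flush the spindle'), so any of them could come first.
Enumerating by repeatedly choosing an available task (one whose prerequisites are all placed) gives 104 distinct complete orderings.

104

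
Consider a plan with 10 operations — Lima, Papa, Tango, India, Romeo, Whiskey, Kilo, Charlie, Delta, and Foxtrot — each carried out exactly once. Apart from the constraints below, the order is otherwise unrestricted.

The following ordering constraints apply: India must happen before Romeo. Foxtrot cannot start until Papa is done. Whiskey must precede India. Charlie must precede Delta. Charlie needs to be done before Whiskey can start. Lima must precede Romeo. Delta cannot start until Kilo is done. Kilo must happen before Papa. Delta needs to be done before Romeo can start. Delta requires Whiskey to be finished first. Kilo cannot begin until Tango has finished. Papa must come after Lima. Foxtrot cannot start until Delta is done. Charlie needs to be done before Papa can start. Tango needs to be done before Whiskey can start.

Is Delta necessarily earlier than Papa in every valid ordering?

Delta and Papa are not related by any chain of constraints.
There exist valid orderings with Papa before Delta, so Delta is not required to come first.

No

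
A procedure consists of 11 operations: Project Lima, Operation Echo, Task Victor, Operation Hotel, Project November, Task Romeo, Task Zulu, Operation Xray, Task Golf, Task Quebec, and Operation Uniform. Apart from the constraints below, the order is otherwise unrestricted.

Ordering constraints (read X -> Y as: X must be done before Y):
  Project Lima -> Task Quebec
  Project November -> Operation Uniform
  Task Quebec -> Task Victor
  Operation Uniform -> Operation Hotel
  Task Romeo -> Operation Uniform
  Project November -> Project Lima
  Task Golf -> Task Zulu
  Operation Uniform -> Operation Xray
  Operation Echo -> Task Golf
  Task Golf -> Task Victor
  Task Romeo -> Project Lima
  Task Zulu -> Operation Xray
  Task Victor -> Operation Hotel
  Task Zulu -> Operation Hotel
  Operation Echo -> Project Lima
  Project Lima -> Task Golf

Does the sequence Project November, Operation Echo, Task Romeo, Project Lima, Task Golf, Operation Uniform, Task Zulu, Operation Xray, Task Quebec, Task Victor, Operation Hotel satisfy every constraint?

Yes

Checking each listed constraint against this order: for instance, Operation Uniform is in position 6 and Operation Hotel in position 11, so that constraint holds — and the remaining constraints check out the same way.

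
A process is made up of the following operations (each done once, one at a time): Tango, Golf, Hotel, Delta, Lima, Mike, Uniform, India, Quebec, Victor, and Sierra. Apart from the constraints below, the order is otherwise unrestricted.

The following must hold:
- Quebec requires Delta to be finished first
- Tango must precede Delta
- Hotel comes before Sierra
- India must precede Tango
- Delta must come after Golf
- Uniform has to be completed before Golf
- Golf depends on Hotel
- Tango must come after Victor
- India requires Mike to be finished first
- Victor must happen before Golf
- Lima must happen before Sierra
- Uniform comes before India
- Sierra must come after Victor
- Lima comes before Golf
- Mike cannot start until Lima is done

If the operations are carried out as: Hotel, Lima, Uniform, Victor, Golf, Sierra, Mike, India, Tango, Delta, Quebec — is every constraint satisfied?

Checking each listed constraint against this order: for instance, Victor is in position 4 and Tango in position 9, so that constraint holds — and the remaining constraints check out the same way.

Yes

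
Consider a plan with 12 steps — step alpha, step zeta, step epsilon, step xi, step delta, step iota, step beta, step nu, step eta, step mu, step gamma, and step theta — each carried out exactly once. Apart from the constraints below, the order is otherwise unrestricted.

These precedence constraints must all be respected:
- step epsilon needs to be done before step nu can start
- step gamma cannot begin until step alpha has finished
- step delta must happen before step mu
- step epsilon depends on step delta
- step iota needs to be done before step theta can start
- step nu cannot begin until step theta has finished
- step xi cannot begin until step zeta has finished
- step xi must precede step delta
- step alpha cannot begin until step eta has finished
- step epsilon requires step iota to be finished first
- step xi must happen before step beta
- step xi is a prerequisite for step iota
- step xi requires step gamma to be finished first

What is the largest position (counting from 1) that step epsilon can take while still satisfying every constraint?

11

The only step forced after step epsilon (directly or by a chain) is step nu.
So at least 1 step follows step epsilon, putting step epsilon no later than position 11. That position is achievable by scheduling everything else first.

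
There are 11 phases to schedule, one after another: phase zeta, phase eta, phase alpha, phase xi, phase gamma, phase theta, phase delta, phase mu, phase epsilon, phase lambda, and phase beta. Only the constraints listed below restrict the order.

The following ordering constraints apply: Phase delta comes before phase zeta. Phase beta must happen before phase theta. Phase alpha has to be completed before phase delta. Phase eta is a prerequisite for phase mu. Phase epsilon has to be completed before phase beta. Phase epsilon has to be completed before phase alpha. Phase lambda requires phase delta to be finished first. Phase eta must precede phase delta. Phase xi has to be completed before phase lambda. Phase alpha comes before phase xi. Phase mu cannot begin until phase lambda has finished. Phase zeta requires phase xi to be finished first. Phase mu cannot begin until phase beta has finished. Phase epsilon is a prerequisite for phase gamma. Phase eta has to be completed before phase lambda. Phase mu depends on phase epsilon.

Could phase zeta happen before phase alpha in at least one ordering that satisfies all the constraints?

There is a dependency chain phase alpha → phase xi → phase zeta, so phase zeta always comes after phase alpha.
Hence phase zeta can never be scheduled before phase alpha.

No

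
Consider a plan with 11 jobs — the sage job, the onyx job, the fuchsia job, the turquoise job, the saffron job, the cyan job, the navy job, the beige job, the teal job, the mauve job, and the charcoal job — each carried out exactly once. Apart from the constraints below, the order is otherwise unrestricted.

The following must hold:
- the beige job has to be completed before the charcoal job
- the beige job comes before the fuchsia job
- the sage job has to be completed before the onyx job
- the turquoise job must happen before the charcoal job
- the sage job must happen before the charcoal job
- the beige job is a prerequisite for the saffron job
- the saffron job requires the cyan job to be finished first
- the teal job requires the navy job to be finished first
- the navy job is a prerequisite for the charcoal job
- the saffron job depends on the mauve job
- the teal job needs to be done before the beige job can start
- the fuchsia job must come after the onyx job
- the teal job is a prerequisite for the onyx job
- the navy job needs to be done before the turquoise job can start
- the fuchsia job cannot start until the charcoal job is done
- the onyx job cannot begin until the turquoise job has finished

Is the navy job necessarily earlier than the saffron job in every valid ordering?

Following the dependencies: the navy job → the teal job → the beige job → the saffron job.
So the navy job must precede the saffron job in any valid ordering.

Yes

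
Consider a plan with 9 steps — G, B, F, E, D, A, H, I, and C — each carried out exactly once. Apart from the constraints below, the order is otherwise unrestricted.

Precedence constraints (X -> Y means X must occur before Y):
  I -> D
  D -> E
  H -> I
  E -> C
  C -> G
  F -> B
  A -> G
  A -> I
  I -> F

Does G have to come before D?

No

There is a chain D → E → C → G, which puts D before G.
So G does not have to come before D — it cannot.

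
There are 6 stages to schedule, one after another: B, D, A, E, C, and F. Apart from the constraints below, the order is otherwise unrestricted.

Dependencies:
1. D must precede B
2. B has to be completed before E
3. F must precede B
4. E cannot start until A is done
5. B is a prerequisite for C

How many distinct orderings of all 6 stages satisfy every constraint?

The stages with no prerequisites are D, A, F; any of them can be placed first.
Counting all ways to extend the partial order to a total order gives 18.

18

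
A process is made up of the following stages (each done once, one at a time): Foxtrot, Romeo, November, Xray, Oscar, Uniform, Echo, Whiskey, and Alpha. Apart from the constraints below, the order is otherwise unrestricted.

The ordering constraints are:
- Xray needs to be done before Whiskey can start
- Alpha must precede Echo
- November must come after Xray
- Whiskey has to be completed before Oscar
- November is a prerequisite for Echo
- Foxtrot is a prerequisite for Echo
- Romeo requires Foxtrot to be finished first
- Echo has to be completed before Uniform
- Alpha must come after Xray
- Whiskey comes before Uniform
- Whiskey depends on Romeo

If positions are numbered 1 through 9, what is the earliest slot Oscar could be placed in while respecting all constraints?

5

Working backwards through the constraints from Oscar, its full set of required predecessors is Foxtrot, Romeo, Xray, Whiskey — 4 of them.
With 4 mandatory predecessors, the earliest Oscar can sit is position 4+1 = 5, and placing just those 4 first achieves it.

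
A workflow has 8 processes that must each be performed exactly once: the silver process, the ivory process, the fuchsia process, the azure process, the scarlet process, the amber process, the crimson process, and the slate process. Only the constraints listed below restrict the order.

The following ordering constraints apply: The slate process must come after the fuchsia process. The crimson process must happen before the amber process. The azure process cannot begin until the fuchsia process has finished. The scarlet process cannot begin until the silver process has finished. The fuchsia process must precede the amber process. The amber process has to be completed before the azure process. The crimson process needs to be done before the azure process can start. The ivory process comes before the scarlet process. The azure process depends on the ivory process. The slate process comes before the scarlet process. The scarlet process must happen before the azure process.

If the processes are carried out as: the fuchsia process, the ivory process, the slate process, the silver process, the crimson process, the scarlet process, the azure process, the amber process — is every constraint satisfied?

The sequence places the azure process ahead of the amber process.
Since the amber process is required before the azure process, the ordering is invalid.

No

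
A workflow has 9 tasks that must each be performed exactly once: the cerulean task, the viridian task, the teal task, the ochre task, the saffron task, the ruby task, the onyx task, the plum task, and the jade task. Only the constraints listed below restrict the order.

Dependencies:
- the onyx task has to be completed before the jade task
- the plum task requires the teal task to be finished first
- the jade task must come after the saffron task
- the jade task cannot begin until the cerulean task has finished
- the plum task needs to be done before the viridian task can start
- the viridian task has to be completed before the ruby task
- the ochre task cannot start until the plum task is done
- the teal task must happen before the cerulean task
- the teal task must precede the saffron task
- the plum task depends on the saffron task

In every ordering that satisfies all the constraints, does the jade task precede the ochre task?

No

Nothing in the constraints links the jade task and the ochre task; they are unordered relative to each other.
A valid ordering placing the ochre task before the jade task exists, so the answer is no.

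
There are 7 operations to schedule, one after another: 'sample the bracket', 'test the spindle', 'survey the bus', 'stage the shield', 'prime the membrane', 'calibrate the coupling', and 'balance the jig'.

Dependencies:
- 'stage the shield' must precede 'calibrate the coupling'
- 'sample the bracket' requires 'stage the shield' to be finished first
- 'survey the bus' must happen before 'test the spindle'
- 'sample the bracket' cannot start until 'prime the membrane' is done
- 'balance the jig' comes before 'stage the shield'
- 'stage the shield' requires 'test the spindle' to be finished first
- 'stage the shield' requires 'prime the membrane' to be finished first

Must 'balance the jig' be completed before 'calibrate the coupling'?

Following the dependencies: 'balance the jig' → 'stage the shield' → 'calibrate the coupling'.
Hence 'balance the jig' necessarily comes before 'calibrate the coupling'.

Yes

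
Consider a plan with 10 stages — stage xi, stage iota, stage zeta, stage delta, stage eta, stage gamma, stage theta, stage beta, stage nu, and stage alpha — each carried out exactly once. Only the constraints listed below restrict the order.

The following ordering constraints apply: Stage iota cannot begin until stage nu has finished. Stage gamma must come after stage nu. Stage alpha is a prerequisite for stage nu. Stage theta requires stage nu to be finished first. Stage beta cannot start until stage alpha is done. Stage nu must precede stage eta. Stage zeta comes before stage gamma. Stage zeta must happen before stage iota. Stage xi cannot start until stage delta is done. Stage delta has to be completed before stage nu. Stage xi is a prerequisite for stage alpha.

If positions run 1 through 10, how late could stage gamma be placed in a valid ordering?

No constraint forces any stage after stage gamma, so it can be placed last, in position 10.

10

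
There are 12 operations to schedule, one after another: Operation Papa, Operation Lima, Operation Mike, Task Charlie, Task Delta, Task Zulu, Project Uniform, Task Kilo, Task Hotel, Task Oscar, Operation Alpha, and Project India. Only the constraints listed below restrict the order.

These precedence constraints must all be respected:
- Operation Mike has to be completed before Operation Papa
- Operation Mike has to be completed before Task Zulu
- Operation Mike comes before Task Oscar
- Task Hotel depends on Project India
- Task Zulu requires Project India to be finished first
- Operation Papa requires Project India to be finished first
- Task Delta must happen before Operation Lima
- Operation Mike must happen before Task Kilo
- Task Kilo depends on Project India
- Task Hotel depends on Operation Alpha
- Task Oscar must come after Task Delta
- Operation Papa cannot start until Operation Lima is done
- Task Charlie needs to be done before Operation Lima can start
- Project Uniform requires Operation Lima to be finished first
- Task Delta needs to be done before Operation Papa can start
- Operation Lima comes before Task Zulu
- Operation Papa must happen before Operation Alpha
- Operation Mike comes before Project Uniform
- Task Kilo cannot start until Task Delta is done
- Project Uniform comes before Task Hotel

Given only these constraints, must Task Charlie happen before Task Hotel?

Yes

Chaining the stated constraints: Task Charlie → Operation Lima → Project Uniform → Task Hotel.
That forces Task Charlie before Task Hotel in every valid schedule.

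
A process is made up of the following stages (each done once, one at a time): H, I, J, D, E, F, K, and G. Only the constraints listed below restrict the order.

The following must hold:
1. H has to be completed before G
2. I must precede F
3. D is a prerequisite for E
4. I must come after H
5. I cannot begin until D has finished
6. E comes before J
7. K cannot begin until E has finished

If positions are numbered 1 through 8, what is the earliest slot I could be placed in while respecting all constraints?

3

The stages that are forced before I, directly or transitively, are H, D. That's 2 stages.
So at minimum 2 stages come before I, putting I no earlier than position 3. That position is achievable by scheduling exactly those predecessors first.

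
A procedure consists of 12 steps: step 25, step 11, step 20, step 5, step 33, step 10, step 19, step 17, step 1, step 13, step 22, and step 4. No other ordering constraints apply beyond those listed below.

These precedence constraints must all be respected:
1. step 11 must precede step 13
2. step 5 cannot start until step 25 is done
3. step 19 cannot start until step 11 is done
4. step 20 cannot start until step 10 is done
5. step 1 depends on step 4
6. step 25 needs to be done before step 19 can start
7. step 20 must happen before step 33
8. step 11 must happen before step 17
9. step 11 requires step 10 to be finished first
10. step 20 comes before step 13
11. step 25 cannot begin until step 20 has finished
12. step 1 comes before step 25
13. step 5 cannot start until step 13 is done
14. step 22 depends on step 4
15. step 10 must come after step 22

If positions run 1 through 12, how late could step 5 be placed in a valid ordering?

Step 5 has no required successors, so nothing stops it from going last (position 12).

12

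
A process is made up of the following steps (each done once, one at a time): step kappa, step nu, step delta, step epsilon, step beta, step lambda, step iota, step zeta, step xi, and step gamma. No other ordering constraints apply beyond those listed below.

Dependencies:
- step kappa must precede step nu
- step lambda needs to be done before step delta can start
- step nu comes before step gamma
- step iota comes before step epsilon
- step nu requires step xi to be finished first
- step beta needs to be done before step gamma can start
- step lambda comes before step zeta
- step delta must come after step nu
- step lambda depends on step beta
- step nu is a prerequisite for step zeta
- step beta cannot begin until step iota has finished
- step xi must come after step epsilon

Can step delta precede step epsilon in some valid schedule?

No

The constraints give a chain step epsilon → step xi → step nu → step delta, which forces step epsilon before step delta.
So no valid ordering can have step delta before step epsilon.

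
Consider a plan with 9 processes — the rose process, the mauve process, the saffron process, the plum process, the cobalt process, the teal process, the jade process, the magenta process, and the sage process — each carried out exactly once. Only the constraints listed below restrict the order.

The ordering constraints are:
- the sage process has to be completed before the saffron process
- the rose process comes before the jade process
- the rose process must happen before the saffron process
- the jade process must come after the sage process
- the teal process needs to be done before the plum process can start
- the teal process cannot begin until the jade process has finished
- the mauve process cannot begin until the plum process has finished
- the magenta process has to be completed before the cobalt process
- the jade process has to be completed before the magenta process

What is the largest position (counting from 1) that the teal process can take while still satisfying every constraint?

Every process that must follow the teal process has to come after it. Tracing all chains starting from the teal process, those processes are: the mauve process, the plum process — 2 in total.
With 2 mandatory successors out of 9 processes total, the latest slot for the teal process is 9−2 = 7, and it's reachable by doing all non-successors before the teal process.

7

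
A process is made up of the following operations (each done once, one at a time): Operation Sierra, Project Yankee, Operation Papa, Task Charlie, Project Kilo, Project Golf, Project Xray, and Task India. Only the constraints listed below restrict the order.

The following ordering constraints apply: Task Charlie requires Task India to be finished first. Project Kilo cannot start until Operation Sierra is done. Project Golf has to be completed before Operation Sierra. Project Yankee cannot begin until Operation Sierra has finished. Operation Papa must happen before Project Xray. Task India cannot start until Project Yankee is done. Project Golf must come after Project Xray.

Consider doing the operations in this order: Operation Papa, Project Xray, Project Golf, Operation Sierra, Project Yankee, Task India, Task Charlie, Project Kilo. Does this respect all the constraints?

Going through the constraints one by one, each required predecessor appears earlier in the sequence than its dependent — e.g. Operation Sierra (position 4) is before Project Kilo (position 8), as required.

Yes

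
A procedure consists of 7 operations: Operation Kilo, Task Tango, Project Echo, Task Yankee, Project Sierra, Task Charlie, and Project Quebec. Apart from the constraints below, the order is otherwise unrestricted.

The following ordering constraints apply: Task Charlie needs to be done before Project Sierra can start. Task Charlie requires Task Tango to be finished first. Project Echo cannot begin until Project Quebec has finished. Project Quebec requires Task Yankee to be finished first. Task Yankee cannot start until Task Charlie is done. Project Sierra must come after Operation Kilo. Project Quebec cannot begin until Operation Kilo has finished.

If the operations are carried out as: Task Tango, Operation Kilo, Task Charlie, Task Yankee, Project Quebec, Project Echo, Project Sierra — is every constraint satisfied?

Yes

Going through the constraints one by one, each required predecessor appears earlier in the sequence than its dependent — e.g. Operation Kilo (position 2) is before Project Sierra (position 7), as required.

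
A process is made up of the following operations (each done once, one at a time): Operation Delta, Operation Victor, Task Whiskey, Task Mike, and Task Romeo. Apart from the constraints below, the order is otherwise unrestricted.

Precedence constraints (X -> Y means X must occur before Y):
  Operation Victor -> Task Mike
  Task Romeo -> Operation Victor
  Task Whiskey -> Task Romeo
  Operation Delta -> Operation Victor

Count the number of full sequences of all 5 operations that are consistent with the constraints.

2 operations have no prerequisites (Operation Delta, Task Whiskey), so any of them could come first.
Enumerating by repeatedly choosing an available operation (one whose prerequisites are all placed) gives 3 distinct complete orderings.

3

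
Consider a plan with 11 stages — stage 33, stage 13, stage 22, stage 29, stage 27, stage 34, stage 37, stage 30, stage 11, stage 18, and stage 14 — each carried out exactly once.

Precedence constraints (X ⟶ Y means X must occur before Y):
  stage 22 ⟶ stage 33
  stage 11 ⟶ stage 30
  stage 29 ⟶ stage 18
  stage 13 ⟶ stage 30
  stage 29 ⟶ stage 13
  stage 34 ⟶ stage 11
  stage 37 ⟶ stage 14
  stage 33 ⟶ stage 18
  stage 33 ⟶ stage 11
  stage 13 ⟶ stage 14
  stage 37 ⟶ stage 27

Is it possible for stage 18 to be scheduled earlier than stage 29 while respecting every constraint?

No

Following stage 29 → stage 18, stage 29 must precede stage 18 in every valid ordering.
Hence stage 18 can never be scheduled before stage 29.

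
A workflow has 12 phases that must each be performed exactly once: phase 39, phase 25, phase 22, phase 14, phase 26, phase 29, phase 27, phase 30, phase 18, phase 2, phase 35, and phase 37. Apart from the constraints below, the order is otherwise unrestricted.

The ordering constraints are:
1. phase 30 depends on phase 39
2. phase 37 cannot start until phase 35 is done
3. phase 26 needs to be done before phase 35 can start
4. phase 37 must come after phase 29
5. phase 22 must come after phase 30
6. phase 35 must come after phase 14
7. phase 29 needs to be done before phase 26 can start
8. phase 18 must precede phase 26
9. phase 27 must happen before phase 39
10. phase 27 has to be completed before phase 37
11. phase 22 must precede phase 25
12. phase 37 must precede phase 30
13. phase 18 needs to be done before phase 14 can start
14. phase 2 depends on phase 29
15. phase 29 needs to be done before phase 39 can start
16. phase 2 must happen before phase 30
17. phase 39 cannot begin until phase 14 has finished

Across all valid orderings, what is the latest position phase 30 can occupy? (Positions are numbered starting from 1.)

10

Every phase that must follow phase 30 has to come after it. Tracing all chains starting from phase 30, those phases are: phase 25, phase 22 — 2 in total.
With 2 mandatory successors out of 12 phases total, the latest slot for phase 30 is 12−2 = 10, and it's reachable by doing all non-successors before phase 30.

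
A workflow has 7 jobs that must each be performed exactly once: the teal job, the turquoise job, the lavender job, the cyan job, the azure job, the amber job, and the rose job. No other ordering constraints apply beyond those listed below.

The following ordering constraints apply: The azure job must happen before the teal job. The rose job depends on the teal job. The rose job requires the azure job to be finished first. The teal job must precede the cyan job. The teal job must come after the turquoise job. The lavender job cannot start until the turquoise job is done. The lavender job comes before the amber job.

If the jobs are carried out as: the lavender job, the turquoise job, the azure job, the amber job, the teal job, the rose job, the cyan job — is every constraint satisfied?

The sequence places the lavender job ahead of the turquoise job.
Since the turquoise job is required before the lavender job, the ordering is invalid.

No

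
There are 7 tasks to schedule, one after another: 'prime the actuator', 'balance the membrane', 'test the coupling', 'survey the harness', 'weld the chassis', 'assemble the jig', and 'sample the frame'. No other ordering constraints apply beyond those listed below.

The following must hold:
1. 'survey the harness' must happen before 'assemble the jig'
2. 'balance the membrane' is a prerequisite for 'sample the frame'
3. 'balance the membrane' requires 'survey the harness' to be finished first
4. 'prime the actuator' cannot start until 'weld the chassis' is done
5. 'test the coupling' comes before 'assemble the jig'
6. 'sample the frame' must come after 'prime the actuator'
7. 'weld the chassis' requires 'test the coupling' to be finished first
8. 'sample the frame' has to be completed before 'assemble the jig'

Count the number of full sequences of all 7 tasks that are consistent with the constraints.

2 tasks have no prerequisites ('test the coupling', 'survey the harness'), so any of them could come first.
Systematically extending each partial ordering one task at a time and counting, there are 10 complete orderings.

10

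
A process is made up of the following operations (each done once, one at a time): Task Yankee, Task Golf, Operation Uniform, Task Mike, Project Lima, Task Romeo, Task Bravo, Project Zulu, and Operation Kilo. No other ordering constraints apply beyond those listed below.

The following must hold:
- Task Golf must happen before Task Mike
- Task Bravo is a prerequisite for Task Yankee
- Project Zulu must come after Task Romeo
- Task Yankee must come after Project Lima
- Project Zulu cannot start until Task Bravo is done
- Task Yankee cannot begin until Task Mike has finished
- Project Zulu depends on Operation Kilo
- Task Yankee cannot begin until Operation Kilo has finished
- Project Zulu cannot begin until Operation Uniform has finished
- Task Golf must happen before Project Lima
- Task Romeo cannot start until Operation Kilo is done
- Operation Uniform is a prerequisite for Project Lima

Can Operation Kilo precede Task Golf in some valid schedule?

No chain of constraints runs from Task Golf to Operation Kilo, so Task Golf is not required to come first.
That means at least one valid schedule has Operation Kilo before Task Golf.

Yes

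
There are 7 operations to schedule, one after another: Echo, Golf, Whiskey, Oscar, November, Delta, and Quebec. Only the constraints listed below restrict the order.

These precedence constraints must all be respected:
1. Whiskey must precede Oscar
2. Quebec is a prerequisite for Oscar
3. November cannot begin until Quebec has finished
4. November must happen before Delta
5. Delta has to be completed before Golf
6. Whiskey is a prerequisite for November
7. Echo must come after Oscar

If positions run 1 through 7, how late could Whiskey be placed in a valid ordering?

2

Every operation that must follow Whiskey has to come after it. Tracing all chains starting from Whiskey, those operations are: Echo, Golf, Oscar, November, Delta — 5 in total.
With 5 mandatory successors out of 7 operations total, the latest slot for Whiskey is 7−5 = 2, and it's reachable by doing all non-successors before Whiskey.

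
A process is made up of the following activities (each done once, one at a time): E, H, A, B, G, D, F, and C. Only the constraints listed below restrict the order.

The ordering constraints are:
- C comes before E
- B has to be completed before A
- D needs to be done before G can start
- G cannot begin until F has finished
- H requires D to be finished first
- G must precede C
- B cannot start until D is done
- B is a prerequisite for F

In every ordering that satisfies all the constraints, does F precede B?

In fact the dependencies run the other way: B → F.
So F does not have to come before B — it cannot.

No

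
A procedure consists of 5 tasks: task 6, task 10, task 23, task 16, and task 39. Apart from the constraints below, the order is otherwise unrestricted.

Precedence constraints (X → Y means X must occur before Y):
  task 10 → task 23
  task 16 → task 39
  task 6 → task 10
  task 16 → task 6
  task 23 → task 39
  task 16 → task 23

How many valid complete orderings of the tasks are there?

1

Task 16 is the only task with nothing required before it, so every ordering starts there.
Every task is then forced in turn, so only 1 complete ordering is consistent with the constraints.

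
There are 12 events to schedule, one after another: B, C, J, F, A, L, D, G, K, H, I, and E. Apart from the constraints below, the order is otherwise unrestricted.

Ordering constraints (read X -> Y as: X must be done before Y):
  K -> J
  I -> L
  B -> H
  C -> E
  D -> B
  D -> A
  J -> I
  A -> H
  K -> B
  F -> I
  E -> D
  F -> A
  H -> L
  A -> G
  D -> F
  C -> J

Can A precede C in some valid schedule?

The constraints give a chain C → E → D → A, which forces C before A.
So no valid ordering can have A before C.

No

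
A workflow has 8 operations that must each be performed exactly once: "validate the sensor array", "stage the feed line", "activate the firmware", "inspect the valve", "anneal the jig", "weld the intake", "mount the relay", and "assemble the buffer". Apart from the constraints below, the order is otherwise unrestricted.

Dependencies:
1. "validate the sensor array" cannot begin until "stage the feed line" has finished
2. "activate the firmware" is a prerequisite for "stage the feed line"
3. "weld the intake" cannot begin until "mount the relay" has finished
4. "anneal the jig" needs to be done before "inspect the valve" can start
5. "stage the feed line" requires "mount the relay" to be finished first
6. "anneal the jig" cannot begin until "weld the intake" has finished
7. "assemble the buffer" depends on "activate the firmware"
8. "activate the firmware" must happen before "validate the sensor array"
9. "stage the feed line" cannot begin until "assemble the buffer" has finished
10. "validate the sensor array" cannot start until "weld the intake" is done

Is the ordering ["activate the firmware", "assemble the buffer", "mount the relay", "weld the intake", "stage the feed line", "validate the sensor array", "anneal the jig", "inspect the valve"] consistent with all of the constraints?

Yes

Checking each listed constraint against this order: for instance, "activate the firmware" is in position 1 and "validate the sensor array" in position 6, so that constraint holds — and the remaining constraints check out the same way.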